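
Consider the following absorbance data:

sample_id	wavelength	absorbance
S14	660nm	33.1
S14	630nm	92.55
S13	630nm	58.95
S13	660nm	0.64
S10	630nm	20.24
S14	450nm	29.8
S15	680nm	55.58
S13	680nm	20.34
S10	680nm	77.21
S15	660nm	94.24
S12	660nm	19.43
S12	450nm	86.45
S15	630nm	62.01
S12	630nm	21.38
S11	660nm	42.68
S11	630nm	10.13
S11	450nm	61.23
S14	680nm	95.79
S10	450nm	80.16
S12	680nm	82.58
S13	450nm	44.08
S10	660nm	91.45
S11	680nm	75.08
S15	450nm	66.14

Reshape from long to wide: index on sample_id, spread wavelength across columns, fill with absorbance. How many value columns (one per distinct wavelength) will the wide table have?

4

4 distinct wavelength values: 450nm, 630nm, 660nm, 680nm.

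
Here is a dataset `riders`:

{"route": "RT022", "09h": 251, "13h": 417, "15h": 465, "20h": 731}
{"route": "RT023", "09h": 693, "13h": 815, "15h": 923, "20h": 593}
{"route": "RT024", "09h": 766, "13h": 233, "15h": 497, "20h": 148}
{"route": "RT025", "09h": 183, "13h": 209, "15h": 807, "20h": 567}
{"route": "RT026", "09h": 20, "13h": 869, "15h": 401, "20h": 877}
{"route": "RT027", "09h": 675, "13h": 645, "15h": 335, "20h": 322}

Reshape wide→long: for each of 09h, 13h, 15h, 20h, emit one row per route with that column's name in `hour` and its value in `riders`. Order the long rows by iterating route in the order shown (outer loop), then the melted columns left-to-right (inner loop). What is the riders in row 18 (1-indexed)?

24 rows total (6 × 4). Row 18: index ⌊(18-1)/4⌋ = 4 into route → RT026; (18-1) mod 4 = 1 into the melted columns → 13h.
So row 18 is (RT026, 13h, 869); riders = 869.

869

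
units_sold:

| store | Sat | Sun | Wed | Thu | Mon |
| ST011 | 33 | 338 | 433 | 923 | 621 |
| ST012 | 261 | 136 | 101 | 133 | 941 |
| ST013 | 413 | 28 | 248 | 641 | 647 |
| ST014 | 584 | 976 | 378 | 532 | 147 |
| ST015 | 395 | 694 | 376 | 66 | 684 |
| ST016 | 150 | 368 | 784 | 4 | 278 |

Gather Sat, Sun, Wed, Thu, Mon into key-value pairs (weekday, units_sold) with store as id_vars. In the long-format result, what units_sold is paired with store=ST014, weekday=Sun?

Unpivoting turns each (store, wide-column) pair into one long row.
The wide cell at row ST014, column Sun holds 976, so the long row (ST014, Sun) has units_sold=976.

976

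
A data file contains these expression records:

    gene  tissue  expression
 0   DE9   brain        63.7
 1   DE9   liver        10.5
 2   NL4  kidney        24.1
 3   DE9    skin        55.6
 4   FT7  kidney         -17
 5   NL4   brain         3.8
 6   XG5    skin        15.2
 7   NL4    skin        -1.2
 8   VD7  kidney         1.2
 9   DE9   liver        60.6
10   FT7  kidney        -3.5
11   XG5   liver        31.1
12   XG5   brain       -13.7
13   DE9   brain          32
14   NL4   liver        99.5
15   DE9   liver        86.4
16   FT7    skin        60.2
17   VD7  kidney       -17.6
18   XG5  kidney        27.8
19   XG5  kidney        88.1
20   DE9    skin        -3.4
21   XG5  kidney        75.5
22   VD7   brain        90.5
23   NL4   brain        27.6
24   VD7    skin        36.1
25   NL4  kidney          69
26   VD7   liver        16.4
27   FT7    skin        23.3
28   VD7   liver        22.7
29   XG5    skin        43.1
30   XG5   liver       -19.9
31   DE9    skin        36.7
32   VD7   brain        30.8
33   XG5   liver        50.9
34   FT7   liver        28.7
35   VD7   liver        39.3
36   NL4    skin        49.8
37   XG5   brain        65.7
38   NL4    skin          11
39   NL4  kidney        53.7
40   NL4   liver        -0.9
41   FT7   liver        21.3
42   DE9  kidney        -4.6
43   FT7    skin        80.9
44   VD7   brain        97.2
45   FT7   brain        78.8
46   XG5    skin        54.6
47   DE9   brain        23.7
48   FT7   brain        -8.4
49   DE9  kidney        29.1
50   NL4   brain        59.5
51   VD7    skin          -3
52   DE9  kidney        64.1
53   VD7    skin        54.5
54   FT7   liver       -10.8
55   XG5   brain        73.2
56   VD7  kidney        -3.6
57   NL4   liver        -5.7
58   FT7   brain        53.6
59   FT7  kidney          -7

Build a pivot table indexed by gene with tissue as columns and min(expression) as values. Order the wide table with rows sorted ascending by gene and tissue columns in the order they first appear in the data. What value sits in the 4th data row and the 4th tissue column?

-3

With rows sorted ascending by gene, row 4 is gene=VD7. tissue columns in first-appearance order: brain, liver, kidney, skin; column 4 is skin.
Long rows with gene=VD7, tissue=skin: min(36.1, -3, 54.5) = -3.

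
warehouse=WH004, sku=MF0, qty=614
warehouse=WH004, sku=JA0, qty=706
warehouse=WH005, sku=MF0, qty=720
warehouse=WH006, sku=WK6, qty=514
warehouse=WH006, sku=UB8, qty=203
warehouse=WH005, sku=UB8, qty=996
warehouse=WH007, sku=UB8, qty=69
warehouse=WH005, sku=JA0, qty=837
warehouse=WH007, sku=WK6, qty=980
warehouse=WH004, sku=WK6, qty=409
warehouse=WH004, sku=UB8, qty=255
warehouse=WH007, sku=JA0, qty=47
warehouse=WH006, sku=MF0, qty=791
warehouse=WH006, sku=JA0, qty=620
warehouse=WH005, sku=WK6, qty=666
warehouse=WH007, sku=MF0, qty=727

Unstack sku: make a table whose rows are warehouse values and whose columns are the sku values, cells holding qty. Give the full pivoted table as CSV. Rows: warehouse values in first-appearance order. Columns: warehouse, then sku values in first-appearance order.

Columns: warehouse plus the 4 distinct sku values (MF0, JA0, WK6, UB8).
For example, row WH004 column MF0 takes qty=614 from the long row (WH004, MF0).

warehouse,MF0,JA0,WK6,UB8
WH004,614,706,409,255
WH005,720,837,666,996
WH006,791,620,514,203
WH007,727,47,980,69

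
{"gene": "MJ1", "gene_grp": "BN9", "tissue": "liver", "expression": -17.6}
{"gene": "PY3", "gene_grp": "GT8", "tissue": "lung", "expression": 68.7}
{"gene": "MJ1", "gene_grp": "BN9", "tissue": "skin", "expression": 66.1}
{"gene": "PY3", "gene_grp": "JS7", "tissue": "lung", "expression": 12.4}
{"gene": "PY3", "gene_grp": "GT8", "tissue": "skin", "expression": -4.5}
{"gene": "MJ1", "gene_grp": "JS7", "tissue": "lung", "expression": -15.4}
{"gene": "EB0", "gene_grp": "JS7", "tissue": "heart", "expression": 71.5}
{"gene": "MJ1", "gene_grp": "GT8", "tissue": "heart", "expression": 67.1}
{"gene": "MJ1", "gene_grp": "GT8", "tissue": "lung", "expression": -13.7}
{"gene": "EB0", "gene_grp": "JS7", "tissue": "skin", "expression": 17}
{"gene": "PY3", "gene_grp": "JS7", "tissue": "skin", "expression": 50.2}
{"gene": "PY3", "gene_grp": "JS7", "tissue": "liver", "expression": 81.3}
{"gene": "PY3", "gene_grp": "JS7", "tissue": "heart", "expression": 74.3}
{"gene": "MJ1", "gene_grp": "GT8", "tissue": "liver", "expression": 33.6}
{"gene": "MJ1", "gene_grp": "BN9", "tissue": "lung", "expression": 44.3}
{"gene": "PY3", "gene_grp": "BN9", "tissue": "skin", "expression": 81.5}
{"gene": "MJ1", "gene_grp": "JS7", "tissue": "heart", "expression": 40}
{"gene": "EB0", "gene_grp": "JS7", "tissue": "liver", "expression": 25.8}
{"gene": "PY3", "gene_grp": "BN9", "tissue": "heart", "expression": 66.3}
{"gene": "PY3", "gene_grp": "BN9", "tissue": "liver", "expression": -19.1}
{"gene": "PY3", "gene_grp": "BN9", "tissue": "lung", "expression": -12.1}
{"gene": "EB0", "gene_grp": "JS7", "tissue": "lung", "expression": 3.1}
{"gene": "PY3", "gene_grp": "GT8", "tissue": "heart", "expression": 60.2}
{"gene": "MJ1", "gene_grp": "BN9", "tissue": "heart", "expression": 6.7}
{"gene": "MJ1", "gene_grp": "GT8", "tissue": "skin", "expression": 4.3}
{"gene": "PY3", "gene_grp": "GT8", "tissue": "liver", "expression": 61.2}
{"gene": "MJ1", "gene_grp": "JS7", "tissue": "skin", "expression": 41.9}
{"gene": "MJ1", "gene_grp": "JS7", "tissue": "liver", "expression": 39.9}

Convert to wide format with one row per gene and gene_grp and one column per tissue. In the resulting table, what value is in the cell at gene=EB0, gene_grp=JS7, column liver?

Wide layout: rows indexed by gene and gene_grp, columns are the 4 distinct tissue values (liver, lung, skin, heart).
Cell (gene=EB0, gene_grp=JS7, tissue=liver) draws from the long row where gene=EB0, gene_grp=JS7 and tissue=liver, which has expression=25.8.

25.8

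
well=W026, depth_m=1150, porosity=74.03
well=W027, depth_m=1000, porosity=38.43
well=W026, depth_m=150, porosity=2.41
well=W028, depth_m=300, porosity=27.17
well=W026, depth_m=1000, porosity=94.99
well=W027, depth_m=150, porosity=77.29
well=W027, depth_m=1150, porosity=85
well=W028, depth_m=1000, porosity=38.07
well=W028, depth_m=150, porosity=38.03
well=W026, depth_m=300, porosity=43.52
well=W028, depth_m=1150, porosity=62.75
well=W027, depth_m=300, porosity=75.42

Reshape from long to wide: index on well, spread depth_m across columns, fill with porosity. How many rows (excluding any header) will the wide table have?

3

3 distinct well values → 3 rows.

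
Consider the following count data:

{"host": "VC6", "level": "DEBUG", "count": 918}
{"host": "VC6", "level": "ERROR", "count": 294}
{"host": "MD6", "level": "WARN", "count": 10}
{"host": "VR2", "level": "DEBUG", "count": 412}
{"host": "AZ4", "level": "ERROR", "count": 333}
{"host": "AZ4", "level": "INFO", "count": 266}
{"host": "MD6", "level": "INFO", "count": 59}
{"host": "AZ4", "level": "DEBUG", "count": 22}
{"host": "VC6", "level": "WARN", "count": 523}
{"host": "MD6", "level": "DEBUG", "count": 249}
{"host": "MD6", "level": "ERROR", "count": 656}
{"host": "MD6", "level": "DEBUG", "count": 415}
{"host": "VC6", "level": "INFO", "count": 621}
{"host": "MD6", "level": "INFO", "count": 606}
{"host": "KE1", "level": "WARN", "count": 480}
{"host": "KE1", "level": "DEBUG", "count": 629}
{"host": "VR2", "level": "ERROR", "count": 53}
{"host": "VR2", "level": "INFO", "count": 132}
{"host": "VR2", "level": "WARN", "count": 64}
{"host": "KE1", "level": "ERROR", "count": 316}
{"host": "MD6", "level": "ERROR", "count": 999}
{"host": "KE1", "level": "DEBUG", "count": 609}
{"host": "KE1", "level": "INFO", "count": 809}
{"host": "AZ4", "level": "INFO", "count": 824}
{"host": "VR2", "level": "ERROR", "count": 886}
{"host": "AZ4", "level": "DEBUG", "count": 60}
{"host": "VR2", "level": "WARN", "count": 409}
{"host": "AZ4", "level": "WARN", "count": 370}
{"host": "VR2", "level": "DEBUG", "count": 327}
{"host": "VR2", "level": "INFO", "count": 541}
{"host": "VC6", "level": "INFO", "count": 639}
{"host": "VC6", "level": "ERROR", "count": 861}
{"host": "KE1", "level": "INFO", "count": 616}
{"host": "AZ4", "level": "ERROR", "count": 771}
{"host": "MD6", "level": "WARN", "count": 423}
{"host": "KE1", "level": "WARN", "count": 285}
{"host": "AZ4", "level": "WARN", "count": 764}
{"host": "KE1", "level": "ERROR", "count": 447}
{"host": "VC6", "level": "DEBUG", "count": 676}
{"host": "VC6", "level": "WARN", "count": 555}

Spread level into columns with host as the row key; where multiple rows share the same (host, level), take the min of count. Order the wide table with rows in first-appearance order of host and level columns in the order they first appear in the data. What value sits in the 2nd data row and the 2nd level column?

With rows in first-appearance order of host, row 2 is host=MD6. level columns in first-appearance order: DEBUG, ERROR, WARN, INFO; column 2 is ERROR.
Long rows with host=MD6, level=ERROR: min(656, 999) = 656.

656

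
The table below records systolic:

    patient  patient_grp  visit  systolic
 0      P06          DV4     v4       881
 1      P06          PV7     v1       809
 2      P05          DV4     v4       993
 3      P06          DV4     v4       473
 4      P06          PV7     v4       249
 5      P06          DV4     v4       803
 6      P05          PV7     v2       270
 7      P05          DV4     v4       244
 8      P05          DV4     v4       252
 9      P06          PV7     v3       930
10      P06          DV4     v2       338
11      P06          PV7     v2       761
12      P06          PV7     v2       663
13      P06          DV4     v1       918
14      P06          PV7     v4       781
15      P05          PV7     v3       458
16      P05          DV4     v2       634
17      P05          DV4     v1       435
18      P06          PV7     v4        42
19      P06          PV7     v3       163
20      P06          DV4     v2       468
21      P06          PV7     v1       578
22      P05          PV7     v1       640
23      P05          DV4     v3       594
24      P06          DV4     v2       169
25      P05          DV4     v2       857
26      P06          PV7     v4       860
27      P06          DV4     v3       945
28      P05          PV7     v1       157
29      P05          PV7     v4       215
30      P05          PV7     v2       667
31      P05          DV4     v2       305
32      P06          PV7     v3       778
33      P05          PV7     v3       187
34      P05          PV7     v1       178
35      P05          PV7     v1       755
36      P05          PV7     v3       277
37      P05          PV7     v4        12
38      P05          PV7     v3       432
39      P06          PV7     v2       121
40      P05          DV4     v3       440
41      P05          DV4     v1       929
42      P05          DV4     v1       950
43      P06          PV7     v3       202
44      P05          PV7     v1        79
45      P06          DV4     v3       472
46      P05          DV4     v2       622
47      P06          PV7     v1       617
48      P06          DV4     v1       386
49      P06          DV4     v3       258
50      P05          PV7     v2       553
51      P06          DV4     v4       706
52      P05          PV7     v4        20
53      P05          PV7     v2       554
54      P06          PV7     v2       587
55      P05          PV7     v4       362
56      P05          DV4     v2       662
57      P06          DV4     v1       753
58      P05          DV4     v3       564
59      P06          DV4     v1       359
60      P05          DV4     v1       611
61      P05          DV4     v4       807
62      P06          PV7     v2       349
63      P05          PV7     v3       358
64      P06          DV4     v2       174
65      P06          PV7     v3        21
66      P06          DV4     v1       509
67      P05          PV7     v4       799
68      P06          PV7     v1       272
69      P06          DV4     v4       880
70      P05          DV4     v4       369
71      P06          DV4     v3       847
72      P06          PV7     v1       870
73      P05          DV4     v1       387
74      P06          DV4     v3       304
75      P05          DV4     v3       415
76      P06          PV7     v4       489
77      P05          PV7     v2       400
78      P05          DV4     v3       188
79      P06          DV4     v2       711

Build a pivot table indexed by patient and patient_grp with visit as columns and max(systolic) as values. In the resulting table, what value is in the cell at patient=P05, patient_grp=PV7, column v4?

799

Rows with patient=P05, patient_grp=PV7 and visit=v4: systolic values are 215, 12, 20, 362, 799.
max(215, 12, 20, 362, 799) = 799.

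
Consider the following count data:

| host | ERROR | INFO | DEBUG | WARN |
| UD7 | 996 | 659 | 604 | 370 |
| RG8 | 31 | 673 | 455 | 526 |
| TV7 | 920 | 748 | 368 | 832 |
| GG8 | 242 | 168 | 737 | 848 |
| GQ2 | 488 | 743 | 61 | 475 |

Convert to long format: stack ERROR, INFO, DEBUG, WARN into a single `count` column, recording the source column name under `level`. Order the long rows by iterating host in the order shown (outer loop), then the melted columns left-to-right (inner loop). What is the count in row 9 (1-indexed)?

920

20 rows total (5 × 4). Row 9: index ⌊(9-1)/4⌋ = 2 into host → TV7; (9-1) mod 4 = 0 into the melted columns → ERROR.
So row 9 is (TV7, ERROR, 920); count = 920.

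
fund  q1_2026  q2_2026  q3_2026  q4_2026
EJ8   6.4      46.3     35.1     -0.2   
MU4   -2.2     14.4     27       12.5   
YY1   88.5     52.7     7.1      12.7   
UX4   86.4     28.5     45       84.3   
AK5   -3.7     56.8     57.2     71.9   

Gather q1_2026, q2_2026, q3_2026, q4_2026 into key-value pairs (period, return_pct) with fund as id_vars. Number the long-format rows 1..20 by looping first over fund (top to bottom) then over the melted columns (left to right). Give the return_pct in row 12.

20 rows total (5 × 4). Row 12: index ⌊(12-1)/4⌋ = 2 into fund → YY1; (12-1) mod 4 = 3 into the melted columns → q4_2026.
So row 12 is (YY1, q4_2026, 12.7); return_pct = 12.7.

12.7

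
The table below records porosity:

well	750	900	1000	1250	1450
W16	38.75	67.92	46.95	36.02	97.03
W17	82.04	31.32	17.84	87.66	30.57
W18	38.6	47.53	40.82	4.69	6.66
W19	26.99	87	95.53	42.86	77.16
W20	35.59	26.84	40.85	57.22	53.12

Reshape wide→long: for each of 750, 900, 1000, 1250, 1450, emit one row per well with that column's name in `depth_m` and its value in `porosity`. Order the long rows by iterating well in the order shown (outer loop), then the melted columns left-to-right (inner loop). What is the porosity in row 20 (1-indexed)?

25 rows total (5 × 5). Row 20: index ⌊(20-1)/5⌋ = 3 into well → W19; (20-1) mod 5 = 4 into the melted columns → 1450.
So row 20 is (W19, 1450, 77.16); porosity = 77.16.

77.16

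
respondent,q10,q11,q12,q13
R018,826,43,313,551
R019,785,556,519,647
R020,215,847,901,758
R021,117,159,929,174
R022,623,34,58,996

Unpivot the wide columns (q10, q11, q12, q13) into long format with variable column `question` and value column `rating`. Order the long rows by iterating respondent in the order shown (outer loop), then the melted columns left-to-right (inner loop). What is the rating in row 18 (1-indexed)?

34

20 rows total (5 × 4). Row 18: index ⌊(18-1)/4⌋ = 4 into respondent → R022; (18-1) mod 4 = 1 into the melted columns → q11.
So row 18 is (R022, q11, 34); rating = 34.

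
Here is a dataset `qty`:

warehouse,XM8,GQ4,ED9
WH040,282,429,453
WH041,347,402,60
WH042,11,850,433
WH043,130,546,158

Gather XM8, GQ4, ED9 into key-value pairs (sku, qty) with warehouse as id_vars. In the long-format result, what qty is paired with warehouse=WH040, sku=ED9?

453

Unpivoting turns each (warehouse, wide-column) pair into one long row.
The wide cell at row WH040, column ED9 holds 453, so the long row (WH040, ED9) has qty=453.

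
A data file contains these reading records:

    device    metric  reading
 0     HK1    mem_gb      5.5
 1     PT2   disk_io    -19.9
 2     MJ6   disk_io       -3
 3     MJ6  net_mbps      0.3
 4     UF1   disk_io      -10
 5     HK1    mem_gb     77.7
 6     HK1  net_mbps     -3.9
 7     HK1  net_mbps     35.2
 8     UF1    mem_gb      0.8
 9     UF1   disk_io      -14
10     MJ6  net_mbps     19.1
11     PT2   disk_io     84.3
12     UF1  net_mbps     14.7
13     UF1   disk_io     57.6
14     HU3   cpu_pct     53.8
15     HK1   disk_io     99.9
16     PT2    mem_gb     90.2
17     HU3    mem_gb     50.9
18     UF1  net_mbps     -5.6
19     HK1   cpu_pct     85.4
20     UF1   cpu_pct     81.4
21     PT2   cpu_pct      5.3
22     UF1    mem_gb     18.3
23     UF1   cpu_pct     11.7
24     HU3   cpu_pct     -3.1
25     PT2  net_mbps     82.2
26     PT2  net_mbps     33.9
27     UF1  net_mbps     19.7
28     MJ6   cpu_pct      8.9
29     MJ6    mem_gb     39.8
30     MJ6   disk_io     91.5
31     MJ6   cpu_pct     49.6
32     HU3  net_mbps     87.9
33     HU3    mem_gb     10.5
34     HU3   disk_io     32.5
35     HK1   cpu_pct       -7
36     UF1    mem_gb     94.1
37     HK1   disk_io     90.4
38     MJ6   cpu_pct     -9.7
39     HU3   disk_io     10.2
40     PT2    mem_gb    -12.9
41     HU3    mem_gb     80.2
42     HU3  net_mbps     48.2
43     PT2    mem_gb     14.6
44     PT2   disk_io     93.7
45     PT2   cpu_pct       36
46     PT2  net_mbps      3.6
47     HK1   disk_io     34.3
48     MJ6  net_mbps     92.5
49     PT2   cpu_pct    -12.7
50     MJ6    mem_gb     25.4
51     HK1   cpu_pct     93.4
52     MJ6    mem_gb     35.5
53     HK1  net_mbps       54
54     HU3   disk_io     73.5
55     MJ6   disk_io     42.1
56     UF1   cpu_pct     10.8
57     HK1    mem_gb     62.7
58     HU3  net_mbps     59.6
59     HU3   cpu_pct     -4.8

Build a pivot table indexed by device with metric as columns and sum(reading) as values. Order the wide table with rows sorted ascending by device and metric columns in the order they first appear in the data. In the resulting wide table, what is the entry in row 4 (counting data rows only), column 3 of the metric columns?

119.7

With rows sorted ascending by device, row 4 is device=PT2. metric columns in first-appearance order: mem_gb, disk_io, net_mbps, cpu_pct; column 3 is net_mbps.
Long rows with device=PT2, metric=net_mbps: 82.2 + 33.9 + 3.6 = 119.7.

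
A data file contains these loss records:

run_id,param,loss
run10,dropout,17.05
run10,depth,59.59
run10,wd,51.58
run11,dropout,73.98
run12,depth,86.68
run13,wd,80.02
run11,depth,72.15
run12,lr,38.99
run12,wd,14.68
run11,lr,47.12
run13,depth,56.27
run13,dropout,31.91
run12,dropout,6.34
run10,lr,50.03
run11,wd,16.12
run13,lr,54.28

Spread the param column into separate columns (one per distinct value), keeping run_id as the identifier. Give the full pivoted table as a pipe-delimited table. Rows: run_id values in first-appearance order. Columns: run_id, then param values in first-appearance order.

Columns: run_id plus the 4 distinct param values (dropout, depth, wd, lr).
For example, row run10 column dropout takes loss=17.05 from the long row (run10, dropout).

| run_id | dropout | depth | wd | lr |
| run10 | 17.05 | 59.59 | 51.58 | 50.03 |
| run11 | 73.98 | 72.15 | 16.12 | 47.12 |
| run12 | 6.34 | 86.68 | 14.68 | 38.99 |
| run13 | 31.91 | 56.27 | 80.02 | 54.28 |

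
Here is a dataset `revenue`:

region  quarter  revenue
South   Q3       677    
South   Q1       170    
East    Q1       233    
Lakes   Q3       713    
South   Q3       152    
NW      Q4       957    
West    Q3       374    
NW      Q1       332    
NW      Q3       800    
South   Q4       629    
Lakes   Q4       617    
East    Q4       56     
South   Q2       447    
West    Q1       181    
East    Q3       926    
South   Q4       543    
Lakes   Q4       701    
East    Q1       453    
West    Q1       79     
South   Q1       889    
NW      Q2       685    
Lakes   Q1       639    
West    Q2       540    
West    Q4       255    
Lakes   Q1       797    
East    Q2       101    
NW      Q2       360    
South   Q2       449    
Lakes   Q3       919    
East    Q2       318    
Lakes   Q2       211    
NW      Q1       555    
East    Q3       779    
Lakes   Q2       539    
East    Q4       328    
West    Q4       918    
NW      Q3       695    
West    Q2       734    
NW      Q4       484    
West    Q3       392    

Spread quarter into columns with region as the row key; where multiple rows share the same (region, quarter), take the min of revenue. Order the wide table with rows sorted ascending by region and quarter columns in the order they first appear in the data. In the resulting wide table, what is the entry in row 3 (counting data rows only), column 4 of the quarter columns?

With rows sorted ascending by region, row 3 is region=NW. quarter columns in first-appearance order: Q3, Q1, Q4, Q2; column 4 is Q2.
Long rows with region=NW, quarter=Q2: min(685, 360) = 360.

360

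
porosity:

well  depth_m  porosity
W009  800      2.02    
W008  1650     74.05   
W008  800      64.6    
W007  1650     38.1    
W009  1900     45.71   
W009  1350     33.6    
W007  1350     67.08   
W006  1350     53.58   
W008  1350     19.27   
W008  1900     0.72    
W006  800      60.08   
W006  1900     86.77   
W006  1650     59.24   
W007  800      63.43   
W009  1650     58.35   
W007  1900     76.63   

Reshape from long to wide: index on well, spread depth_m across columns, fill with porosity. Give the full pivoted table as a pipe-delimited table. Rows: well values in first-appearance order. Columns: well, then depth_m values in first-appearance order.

| well | 800 | 1650 | 1900 | 1350 |
| W009 | 2.02 | 58.35 | 45.71 | 33.6 |
| W008 | 64.6 | 74.05 | 0.72 | 19.27 |
| W007 | 63.43 | 38.1 | 76.63 | 67.08 |
| W006 | 60.08 | 59.24 | 86.77 | 53.58 |

Columns: well plus the 4 distinct depth_m values (800, 1650, 1900, 1350).
For example, row W009 column 800 takes porosity=2.02 from the long row (W009, 800).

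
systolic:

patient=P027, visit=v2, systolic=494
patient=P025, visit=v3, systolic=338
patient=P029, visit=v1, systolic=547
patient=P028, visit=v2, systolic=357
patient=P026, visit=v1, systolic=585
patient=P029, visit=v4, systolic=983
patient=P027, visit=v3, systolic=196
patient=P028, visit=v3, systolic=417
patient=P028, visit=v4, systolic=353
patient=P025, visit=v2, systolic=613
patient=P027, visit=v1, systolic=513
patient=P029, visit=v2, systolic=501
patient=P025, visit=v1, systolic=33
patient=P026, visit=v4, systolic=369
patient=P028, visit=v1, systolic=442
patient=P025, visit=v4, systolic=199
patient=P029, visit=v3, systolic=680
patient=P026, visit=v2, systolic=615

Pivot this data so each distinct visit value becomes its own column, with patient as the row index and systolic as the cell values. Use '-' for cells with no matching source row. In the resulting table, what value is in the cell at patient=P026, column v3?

-

No long-format row has patient=P026 and visit=v3, so the cell is -.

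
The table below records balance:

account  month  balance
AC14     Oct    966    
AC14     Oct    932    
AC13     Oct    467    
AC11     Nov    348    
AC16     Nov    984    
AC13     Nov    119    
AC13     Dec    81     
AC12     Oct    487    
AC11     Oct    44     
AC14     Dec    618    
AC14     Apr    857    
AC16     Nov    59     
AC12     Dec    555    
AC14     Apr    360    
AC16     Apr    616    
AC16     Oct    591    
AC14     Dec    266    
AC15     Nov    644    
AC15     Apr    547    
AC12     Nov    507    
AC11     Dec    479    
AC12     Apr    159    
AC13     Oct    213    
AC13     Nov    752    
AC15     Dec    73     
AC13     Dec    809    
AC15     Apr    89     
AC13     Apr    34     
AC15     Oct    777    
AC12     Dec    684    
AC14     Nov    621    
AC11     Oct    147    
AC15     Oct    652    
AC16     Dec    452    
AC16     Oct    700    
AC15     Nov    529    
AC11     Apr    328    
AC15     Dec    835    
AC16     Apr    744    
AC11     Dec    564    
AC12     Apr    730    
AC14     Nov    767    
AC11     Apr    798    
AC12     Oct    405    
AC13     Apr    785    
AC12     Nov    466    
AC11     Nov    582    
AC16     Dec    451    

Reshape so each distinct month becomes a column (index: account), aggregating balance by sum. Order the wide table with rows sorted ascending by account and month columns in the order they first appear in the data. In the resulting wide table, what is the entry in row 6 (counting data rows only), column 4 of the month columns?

1360

With rows sorted ascending by account, row 6 is account=AC16. month columns in first-appearance order: Oct, Nov, Dec, Apr; column 4 is Apr.
Long rows with account=AC16, month=Apr: 616 + 744 = 1360.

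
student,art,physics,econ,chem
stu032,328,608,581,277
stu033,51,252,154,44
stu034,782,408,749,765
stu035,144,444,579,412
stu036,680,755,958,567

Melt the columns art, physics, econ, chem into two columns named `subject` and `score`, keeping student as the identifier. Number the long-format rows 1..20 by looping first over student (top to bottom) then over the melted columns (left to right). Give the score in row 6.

20 rows total (5 × 4). Row 6: index ⌊(6-1)/4⌋ = 1 into student → stu033; (6-1) mod 4 = 1 into the melted columns → physics.
So row 6 is (stu033, physics, 252); score = 252.

252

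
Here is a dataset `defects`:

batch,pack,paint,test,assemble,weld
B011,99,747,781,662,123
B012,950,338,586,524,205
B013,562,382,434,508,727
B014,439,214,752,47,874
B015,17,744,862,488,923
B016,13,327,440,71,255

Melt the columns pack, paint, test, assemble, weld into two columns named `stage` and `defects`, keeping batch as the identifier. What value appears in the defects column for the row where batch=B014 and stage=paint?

214

Unpivoting turns each (batch, wide-column) pair into one long row.
The wide cell at row B014, column paint holds 214, so the long row (B014, paint) has defects=214.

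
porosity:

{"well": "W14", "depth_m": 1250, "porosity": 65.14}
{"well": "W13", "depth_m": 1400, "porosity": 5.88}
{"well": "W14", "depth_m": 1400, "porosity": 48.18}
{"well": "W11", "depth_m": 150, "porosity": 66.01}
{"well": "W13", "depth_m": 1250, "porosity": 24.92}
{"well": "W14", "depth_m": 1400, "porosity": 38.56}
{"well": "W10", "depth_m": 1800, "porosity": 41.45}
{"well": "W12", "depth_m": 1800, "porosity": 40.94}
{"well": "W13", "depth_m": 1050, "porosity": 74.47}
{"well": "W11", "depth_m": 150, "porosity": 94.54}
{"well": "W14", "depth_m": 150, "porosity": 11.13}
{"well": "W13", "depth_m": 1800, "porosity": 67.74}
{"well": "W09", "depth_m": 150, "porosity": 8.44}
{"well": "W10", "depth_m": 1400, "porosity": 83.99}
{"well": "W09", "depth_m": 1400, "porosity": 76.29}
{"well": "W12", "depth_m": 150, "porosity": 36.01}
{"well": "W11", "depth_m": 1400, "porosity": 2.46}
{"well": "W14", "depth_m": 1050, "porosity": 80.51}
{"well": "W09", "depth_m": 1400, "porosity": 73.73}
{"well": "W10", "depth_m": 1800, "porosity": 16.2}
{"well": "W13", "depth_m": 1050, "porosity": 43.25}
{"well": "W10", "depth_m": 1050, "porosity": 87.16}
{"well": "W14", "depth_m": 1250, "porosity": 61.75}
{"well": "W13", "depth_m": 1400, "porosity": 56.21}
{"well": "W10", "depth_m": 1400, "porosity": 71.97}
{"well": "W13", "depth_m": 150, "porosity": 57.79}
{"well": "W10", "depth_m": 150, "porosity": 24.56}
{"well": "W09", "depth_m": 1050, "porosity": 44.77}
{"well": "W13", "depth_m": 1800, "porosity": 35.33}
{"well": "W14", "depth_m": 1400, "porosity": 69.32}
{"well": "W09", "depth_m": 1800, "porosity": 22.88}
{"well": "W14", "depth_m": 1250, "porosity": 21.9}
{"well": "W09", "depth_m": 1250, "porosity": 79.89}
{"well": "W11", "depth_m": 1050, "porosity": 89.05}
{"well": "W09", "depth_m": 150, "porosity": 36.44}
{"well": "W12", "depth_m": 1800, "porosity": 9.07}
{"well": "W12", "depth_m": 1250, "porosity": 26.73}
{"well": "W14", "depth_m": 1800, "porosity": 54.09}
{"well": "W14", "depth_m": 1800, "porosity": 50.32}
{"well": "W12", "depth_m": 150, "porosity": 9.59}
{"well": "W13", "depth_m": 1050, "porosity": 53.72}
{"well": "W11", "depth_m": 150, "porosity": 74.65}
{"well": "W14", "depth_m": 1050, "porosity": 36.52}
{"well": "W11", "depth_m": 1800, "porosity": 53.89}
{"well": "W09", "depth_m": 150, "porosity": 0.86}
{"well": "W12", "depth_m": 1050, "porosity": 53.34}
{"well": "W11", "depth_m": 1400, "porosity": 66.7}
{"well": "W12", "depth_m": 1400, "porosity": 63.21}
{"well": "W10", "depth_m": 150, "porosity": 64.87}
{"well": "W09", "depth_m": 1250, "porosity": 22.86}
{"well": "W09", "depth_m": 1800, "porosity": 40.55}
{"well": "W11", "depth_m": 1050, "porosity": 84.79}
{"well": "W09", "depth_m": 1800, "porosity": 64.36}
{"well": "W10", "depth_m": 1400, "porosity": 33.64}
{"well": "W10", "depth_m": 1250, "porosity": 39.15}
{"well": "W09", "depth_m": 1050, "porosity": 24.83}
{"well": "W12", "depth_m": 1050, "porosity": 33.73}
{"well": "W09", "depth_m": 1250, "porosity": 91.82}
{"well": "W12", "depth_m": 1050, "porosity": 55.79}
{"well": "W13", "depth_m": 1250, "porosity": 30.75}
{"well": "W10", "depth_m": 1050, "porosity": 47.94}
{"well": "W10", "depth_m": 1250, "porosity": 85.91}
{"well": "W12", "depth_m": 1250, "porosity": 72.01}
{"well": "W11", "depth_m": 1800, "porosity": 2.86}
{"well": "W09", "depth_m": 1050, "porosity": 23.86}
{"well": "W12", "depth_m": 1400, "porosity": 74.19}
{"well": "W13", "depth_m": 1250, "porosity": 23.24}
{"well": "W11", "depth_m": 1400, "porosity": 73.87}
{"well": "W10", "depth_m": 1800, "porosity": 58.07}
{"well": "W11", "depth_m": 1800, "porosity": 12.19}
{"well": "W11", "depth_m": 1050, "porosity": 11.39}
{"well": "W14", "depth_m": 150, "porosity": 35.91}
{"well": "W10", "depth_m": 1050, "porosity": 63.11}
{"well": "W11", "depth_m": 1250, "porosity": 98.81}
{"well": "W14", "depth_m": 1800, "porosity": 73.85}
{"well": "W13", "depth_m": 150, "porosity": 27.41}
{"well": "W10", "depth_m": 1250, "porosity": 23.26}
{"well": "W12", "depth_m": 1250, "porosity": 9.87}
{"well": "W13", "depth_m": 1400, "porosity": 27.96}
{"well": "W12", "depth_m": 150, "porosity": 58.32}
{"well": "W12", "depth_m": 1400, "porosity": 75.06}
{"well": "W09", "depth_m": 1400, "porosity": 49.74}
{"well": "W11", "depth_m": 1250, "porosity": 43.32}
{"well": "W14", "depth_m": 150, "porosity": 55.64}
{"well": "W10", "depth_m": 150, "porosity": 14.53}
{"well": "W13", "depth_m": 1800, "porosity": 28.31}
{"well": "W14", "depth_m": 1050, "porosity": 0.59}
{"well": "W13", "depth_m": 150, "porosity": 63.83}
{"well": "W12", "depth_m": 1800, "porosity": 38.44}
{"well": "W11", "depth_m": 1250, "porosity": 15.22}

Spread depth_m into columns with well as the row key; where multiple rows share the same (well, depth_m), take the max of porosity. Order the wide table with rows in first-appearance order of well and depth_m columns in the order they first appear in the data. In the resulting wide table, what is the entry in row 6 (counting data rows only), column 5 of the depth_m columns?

44.77

With rows in first-appearance order of well, row 6 is well=W09. depth_m columns in first-appearance order: 1250, 1400, 150, 1800, 1050; column 5 is 1050.
Long rows with well=W09, depth_m=1050: max(44.77, 24.83, 23.86) = 44.77.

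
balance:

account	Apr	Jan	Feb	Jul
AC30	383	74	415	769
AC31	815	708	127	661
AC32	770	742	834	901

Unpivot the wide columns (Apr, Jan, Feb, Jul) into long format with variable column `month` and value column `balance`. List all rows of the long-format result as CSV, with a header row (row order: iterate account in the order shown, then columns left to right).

account,month,balance
AC30,Apr,383
AC30,Jan,74
AC30,Feb,415
AC30,Jul,769
AC31,Apr,815
AC31,Jan,708
AC31,Feb,127
AC31,Jul,661
AC32,Apr,770
AC32,Jan,742
AC32,Feb,834
AC32,Jul,901

Each (account, column) pair becomes one row: 3 × 4 = 12 rows.
For example, (AC30, Apr) → balance=383.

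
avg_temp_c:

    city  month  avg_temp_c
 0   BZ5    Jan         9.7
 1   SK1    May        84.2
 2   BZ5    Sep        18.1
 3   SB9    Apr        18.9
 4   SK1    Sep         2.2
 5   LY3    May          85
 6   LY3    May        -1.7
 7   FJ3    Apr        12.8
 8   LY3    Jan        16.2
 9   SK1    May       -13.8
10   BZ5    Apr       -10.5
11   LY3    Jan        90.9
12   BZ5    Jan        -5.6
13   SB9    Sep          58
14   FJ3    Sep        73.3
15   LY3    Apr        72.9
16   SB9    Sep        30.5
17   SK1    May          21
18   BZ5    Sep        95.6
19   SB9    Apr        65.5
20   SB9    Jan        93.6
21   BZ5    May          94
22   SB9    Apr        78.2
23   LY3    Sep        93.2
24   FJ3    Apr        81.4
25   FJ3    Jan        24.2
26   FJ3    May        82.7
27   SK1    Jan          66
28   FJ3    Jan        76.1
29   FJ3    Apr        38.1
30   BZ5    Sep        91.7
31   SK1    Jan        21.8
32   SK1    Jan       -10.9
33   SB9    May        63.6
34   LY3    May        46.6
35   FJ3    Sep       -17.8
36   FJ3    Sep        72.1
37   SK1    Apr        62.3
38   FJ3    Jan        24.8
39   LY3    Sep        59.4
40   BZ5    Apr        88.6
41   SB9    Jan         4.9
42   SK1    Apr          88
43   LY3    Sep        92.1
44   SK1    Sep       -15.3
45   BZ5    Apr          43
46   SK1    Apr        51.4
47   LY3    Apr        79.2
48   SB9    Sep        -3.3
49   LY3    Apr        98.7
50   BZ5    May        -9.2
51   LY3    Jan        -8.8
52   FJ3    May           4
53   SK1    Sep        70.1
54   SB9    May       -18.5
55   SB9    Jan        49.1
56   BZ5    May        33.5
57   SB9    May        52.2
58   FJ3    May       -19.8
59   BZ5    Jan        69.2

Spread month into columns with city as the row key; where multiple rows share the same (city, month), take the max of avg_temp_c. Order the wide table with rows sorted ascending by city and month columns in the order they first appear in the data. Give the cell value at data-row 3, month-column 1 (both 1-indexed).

With rows sorted ascending by city, row 3 is city=LY3. month columns in first-appearance order: Jan, May, Sep, Apr; column 1 is Jan.
Long rows with city=LY3, month=Jan: max(16.2, 90.9, -8.8) = 90.9.

90.9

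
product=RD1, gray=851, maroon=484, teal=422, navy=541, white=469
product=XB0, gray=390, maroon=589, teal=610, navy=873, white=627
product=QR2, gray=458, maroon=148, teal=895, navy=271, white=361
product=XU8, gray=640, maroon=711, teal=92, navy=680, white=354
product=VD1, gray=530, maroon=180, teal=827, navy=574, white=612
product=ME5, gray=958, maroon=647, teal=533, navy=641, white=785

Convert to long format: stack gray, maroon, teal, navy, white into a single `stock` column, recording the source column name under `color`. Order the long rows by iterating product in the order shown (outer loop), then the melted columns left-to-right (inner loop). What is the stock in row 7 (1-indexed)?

30 rows total (6 × 5). Row 7: index ⌊(7-1)/5⌋ = 1 into product → XB0; (7-1) mod 5 = 1 into the melted columns → maroon.
So row 7 is (XB0, maroon, 589); stock = 589.

589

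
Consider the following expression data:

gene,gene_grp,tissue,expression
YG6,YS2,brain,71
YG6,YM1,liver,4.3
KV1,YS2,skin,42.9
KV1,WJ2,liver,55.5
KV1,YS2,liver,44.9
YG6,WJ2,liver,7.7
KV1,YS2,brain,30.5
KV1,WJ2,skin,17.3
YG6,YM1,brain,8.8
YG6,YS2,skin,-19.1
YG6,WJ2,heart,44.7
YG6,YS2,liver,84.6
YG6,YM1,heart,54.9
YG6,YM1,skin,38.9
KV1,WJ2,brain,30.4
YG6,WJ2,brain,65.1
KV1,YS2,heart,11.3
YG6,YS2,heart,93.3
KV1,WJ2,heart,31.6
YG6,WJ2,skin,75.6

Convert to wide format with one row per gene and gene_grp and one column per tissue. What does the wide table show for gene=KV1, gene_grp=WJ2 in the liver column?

Wide layout: rows indexed by gene and gene_grp, columns are the 4 distinct tissue values (brain, liver, skin, heart).
Cell (gene=KV1, gene_grp=WJ2, tissue=liver) draws from the long row where gene=KV1, gene_grp=WJ2 and tissue=liver, which has expression=55.5.

55.5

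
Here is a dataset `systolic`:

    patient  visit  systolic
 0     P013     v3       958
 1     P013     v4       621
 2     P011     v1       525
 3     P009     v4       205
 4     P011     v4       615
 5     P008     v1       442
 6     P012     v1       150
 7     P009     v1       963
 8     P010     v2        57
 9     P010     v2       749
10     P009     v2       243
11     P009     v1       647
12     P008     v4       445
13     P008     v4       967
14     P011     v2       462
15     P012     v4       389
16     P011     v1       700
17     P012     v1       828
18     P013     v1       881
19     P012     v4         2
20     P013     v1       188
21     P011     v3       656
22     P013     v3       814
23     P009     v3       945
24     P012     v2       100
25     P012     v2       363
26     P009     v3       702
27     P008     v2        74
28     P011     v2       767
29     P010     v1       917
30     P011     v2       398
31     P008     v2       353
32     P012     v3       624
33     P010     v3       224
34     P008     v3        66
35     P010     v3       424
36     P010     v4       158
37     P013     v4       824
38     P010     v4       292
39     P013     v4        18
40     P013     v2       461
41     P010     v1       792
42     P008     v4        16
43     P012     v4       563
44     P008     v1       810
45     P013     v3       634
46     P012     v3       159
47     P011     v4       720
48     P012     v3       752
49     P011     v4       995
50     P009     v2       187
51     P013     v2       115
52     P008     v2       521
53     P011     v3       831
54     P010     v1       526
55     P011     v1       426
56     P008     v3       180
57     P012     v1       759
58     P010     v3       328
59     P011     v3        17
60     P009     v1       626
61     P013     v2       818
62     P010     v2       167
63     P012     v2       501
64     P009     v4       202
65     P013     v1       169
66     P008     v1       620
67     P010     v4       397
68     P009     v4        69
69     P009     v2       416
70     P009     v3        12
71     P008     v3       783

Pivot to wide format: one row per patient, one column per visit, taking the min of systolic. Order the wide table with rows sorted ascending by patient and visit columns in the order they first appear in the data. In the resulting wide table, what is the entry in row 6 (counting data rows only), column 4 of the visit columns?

115

With rows sorted ascending by patient, row 6 is patient=P013. visit columns in first-appearance order: v3, v4, v1, v2; column 4 is v2.
Long rows with patient=P013, visit=v2: min(461, 115, 818) = 115.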